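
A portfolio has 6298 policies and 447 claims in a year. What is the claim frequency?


frequency = claims / policies
= 447 / 6298
= 0.071


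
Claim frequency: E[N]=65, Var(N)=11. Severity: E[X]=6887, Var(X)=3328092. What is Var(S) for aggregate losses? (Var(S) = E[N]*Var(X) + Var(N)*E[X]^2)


Var(S) = E[N]*Var(X) + Var(N)*E[X]^2
= 65*3328092 + 11*6887^2
= 216325980 + 521738459
= 7.3806e+08


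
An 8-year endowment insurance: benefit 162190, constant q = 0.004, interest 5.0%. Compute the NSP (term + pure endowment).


Term component = 4139.073
Pure endowment = 8_p_x * v^8 * benefit = 0.968444 * 0.676839 * 162190 = 106312.5141
NSP = 110451.5871


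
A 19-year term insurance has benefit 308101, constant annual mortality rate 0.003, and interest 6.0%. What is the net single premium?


NSP = benefit * sum_{k=0}^{n-1} k_p_x * q * v^(k+1)
With constant q=0.003, v=0.943396
Sum = 0.032754
NSP = 308101 * 0.032754
= 10091.4245


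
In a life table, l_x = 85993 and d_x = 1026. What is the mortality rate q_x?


q_x = d_x / l_x
= 1026 / 85993
= 0.0119


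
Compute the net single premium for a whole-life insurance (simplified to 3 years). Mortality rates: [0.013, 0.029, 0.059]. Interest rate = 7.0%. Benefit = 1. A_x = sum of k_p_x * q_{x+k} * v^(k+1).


v = 0.934579
Year 0: k_p_x=1.0, q=0.013, term=0.01215
Year 1: k_p_x=0.987, q=0.029, term=0.025
Year 2: k_p_x=0.958377, q=0.059, term=0.046157
A_x = 0.0833


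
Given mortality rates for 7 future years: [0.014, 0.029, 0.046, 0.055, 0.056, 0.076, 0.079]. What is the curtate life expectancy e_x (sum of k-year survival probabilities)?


e_x = sum_{k=1}^{n} k_p_x
k_p_x values:
  1_p_x = 0.986
  2_p_x = 0.957406
  3_p_x = 0.913365
  4_p_x = 0.86313
  5_p_x = 0.814795
  6_p_x = 0.752871
  7_p_x = 0.693394
e_x = 5.981


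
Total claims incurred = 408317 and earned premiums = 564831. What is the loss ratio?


Loss ratio = claims / premiums
= 408317 / 564831
= 0.7229


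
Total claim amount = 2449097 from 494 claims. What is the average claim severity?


severity = total / number
= 2449097 / 494
= 4957.6862


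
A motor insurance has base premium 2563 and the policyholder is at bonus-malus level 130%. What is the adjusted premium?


adjusted = base * BM_level / 100
= 2563 * 130 / 100
= 2563 * 1.3
= 3331.9


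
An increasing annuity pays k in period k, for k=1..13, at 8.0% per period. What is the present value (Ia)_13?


(Ia)_n = sum_{k=1}^{n} k * v^k, v = 1/(1+i)
v = 0.925926
Sum computed term by term:
(Ia)_13 = 46.9501


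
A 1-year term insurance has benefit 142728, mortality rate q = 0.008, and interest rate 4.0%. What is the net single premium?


NSP = benefit * q * v
v = 1/(1+i) = 0.961538
NSP = 142728 * 0.008 * 0.961538
= 1097.9077


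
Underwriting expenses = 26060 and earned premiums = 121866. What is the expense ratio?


Expense ratio = expenses / premiums
= 26060 / 121866
= 0.2138


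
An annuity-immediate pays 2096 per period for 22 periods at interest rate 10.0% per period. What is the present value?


PV = PMT * (1 - (1+i)^(-n)) / i
= 2096 * (1 - (1+0.1)^(-22)) / 0.1
= 2096 * (1 - 0.122846) / 0.1
= 2096 * 8.77154
= 18385.1484


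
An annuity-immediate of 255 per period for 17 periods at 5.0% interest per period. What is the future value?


FV = PMT * ((1+i)^n - 1) / i
= 255 * ((1.05)^17 - 1) / 0.05
= 255 * (2.292018 - 1) / 0.05
= 6589.2934


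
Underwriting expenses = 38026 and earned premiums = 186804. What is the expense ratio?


Expense ratio = expenses / premiums
= 38026 / 186804
= 0.2036


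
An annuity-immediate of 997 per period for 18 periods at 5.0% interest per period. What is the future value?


FV = PMT * ((1+i)^n - 1) / i
= 997 * ((1.05)^18 - 1) / 0.05
= 997 * (2.406619 - 1) / 0.05
= 28047.9875


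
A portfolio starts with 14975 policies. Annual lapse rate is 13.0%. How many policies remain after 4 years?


remaining = initial * (1 - lapse)^years
= 14975 * (1 - 0.13)^4
= 14975 * 0.572898
= 8579.1417


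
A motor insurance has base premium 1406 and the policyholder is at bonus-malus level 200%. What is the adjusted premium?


adjusted = base * BM_level / 100
= 1406 * 200 / 100
= 1406 * 2.0
= 2812.0


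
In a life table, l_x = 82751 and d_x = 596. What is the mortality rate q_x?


q_x = d_x / l_x
= 596 / 82751
= 0.0072


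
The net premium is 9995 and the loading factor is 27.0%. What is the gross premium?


Gross = net * (1 + loading)
= 9995 * (1 + 0.27)
= 9995 * 1.27
= 12693.65


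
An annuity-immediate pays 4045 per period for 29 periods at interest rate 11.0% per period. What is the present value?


PV = PMT * (1 - (1+i)^(-n)) / i
= 4045 * (1 - (1+0.11)^(-29)) / 0.11
= 4045 * (1 - 0.048488) / 0.11
= 4045 * 8.65011
= 34989.694


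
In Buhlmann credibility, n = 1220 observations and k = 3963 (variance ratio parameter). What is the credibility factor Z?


Z = n / (n + k)
= 1220 / (1220 + 3963)
= 1220 / 5183
= 0.2354


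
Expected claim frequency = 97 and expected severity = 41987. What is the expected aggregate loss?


E[S] = E[N] * E[X]
= 97 * 41987
= 4.0727e+06


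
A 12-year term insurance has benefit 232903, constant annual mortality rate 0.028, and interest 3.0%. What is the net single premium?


NSP = benefit * sum_{k=0}^{n-1} k_p_x * q * v^(k+1)
With constant q=0.028, v=0.970874
Sum = 0.241946
NSP = 232903 * 0.241946
= 56350.0427


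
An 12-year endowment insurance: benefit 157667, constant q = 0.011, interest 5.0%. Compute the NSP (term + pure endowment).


Term component = 14567.7855
Pure endowment = 12_p_x * v^12 * benefit = 0.8757 * 0.556837 * 157667 = 76882.0074
NSP = 91449.793


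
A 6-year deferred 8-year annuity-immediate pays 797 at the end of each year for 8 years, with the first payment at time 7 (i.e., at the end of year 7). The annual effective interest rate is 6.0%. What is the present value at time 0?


PV at time 6 of the 8-year annuity-immediate:
a_n = 797 * (1-(1+0.06)^(-8))/0.06 = 4949.2057
Discount back 6 years to time 0:
PV = 4949.2057 * (1+0.06)^(-6)
= 4949.2057 * 0.704961
= 3488.9947


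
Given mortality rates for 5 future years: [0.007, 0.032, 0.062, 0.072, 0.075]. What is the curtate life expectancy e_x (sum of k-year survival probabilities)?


e_x = sum_{k=1}^{n} k_p_x
k_p_x values:
  1_p_x = 0.993
  2_p_x = 0.961224
  3_p_x = 0.901628
  4_p_x = 0.836711
  5_p_x = 0.773958
e_x = 4.4665


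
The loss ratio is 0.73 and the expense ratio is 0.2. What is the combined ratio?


Combined ratio = loss ratio + expense ratio
= 0.73 + 0.2
= 0.93


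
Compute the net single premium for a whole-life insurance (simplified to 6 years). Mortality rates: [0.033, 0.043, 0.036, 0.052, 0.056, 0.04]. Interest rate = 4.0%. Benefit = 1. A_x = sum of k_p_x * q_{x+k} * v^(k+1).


v = 0.961538
Year 0: k_p_x=1.0, q=0.033, term=0.031731
Year 1: k_p_x=0.967, q=0.043, term=0.038444
Year 2: k_p_x=0.925419, q=0.036, term=0.029617
Year 3: k_p_x=0.892104, q=0.052, term=0.039654
Year 4: k_p_x=0.845715, q=0.056, term=0.038926
Year 5: k_p_x=0.798354, q=0.04, term=0.025238
A_x = 0.2036


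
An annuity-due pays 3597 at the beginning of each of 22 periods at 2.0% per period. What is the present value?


PV_due = PMT * (1-(1+i)^(-n))/i * (1+i)
PV_immediate = 63515.9994
PV_due = 63515.9994 * 1.02
= 64786.3194


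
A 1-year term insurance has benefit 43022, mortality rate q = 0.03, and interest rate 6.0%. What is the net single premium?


NSP = benefit * q * v
v = 1/(1+i) = 0.943396
NSP = 43022 * 0.03 * 0.943396
= 1217.6038


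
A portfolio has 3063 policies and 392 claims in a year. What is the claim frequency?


frequency = claims / policies
= 392 / 3063
= 0.128


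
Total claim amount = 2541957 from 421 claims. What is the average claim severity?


severity = total / number
= 2541957 / 421
= 6037.9026


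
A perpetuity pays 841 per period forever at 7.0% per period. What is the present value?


PV = PMT / i
= 841 / 0.07
= 12014.2857


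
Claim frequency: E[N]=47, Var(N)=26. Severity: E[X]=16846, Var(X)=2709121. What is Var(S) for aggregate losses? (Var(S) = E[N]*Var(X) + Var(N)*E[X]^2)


Var(S) = E[N]*Var(X) + Var(N)*E[X]^2
= 47*2709121 + 26*16846^2
= 127328687 + 7378480616
= 7.5058e+09


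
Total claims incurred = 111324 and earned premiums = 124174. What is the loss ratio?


Loss ratio = claims / premiums
= 111324 / 124174
= 0.8965


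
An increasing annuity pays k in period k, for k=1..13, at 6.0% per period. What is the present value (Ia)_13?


(Ia)_n = sum_{k=1}^{n} k * v^k, v = 1/(1+i)
v = 0.943396
Sum computed term by term:
(Ia)_13 = 54.8156


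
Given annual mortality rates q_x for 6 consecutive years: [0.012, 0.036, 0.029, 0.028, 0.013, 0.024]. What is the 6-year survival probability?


p_k = 1 - q_k for each year
Survival = product of (1 - q_k)
= 0.988 * 0.964 * 0.971 * 0.972 * 0.987 * 0.976
= 0.8659


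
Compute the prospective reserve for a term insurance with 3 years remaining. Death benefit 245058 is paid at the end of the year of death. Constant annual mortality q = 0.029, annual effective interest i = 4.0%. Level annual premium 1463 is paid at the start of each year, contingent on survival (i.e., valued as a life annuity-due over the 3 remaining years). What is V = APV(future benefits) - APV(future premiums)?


v = 1/(1+i) = 0.961538
APV(future benefits) per unit = sum_{k=0}^{2} k_p_x * q * v^(k+1) = 0.078226
APV(future benefits) = 245058 * 0.078226 = 19170.0243
Life annuity-due factor ä_{x:3} = sum_{k=0}^{2} k_p_x * v^k = 2.805363
APV(future premiums) = 1463 * 2.805363 = 4104.2466
V = 19170.0243 - 4104.2466
= 15065.7777


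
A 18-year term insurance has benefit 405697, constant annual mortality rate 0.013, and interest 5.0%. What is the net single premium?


NSP = benefit * sum_{k=0}^{n-1} k_p_x * q * v^(k+1)
With constant q=0.013, v=0.952381
Sum = 0.1386
NSP = 405697 * 0.1386
= 56229.607


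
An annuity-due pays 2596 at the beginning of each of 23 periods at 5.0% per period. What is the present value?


PV_due = PMT * (1-(1+i)^(-n))/i * (1+i)
PV_immediate = 35016.3378
PV_due = 35016.3378 * 1.05
= 36767.1547


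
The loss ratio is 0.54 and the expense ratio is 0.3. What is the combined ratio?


Combined ratio = loss ratio + expense ratio
= 0.54 + 0.3
= 0.84


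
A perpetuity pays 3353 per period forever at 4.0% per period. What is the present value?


PV = PMT / i
= 3353 / 0.04
= 83825.0


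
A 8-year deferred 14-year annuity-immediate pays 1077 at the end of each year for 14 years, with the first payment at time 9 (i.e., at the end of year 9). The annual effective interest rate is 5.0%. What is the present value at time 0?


PV at time 8 of the 14-year annuity-immediate:
a_n = 1077 * (1-(1+0.05)^(-14))/0.05 = 10660.8363
Discount back 8 years to time 0:
PV = 10660.8363 * (1+0.05)^(-8)
= 10660.8363 * 0.676839
= 7215.6736


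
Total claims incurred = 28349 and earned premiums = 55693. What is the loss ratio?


Loss ratio = claims / premiums
= 28349 / 55693
= 0.509


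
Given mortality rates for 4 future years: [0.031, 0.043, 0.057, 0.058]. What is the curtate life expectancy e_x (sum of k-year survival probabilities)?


e_x = sum_{k=1}^{n} k_p_x
k_p_x values:
  1_p_x = 0.969
  2_p_x = 0.927333
  3_p_x = 0.874475
  4_p_x = 0.823755
e_x = 3.5946


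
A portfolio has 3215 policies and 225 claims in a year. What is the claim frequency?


frequency = claims / policies
= 225 / 3215
= 0.07


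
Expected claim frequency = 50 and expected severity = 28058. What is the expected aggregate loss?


E[S] = E[N] * E[X]
= 50 * 28058
= 1.4029e+06


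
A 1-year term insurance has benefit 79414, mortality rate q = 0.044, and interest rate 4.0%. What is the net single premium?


NSP = benefit * q * v
v = 1/(1+i) = 0.961538
NSP = 79414 * 0.044 * 0.961538
= 3359.8231


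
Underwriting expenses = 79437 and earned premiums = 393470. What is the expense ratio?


Expense ratio = expenses / premiums
= 79437 / 393470
= 0.2019


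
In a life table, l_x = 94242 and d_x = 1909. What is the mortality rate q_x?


q_x = d_x / l_x
= 1909 / 94242
= 0.0203


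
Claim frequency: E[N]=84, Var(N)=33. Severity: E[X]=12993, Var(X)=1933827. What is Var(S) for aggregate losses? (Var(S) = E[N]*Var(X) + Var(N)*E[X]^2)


Var(S) = E[N]*Var(X) + Var(N)*E[X]^2
= 84*1933827 + 33*12993^2
= 162441468 + 5570995617
= 5.7334e+09


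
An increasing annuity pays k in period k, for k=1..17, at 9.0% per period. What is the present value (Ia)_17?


(Ia)_n = sum_{k=1}^{n} k * v^k, v = 1/(1+i)
v = 0.917431
Sum computed term by term:
(Ia)_17 = 59.8257


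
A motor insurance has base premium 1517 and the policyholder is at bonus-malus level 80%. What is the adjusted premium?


adjusted = base * BM_level / 100
= 1517 * 80 / 100
= 1517 * 0.8
= 1213.6


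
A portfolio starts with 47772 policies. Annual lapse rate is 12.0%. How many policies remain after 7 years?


remaining = initial * (1 - lapse)^years
= 47772 * (1 - 0.12)^7
= 47772 * 0.408676
= 19523.2506


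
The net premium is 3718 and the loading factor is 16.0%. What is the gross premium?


Gross = net * (1 + loading)
= 3718 * (1 + 0.16)
= 3718 * 1.16
= 4312.88


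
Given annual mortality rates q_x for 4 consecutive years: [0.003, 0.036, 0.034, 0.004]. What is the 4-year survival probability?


p_k = 1 - q_k for each year
Survival = product of (1 - q_k)
= 0.997 * 0.964 * 0.966 * 0.996
= 0.9247


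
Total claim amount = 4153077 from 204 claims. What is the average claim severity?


severity = total / number
= 4153077 / 204
= 20358.2206


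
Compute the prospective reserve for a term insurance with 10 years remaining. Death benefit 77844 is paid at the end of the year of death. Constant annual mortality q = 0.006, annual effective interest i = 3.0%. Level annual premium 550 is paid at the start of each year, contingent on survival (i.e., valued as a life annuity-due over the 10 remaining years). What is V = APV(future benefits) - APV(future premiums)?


v = 1/(1+i) = 0.970874
APV(future benefits) per unit = sum_{k=0}^{9} k_p_x * q * v^(k+1) = 0.049894
APV(future benefits) = 77844 * 0.049894 = 3883.9664
Life annuity-due factor ä_{x:10} = sum_{k=0}^{9} k_p_x * v^k = 8.565176
APV(future premiums) = 550 * 8.565176 = 4710.8468
V = 3883.9664 - 4710.8468
= -826.8804


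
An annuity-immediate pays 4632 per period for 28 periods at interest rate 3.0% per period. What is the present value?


PV = PMT * (1 - (1+i)^(-n)) / i
= 4632 * (1 - (1+0.03)^(-28)) / 0.03
= 4632 * (1 - 0.437077) / 0.03
= 4632 * 18.764108
= 86915.3493


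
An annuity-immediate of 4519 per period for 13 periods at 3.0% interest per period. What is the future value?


FV = PMT * ((1+i)^n - 1) / i
= 4519 * ((1.03)^13 - 1) / 0.03
= 4519 * (1.468534 - 1) / 0.03
= 70576.795


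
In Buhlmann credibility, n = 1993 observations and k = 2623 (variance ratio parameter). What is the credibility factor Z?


Z = n / (n + k)
= 1993 / (1993 + 2623)
= 1993 / 4616
= 0.4318


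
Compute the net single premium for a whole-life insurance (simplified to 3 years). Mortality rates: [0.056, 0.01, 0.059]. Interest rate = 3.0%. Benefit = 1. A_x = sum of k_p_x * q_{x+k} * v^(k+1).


v = 0.970874
Year 0: k_p_x=1.0, q=0.056, term=0.054369
Year 1: k_p_x=0.944, q=0.01, term=0.008898
Year 2: k_p_x=0.93456, q=0.059, term=0.05046
A_x = 0.1137


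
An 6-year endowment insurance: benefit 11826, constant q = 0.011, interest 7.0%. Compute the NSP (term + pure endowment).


Term component = 604.5699
Pure endowment = 6_p_x * v^6 * benefit = 0.935789 * 0.666342 * 11826 = 7374.1668
NSP = 7978.7368


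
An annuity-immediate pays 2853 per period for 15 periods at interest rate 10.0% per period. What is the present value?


PV = PMT * (1 - (1+i)^(-n)) / i
= 2853 * (1 - (1+0.1)^(-15)) / 0.1
= 2853 * (1 - 0.239392) / 0.1
= 2853 * 7.60608
= 21700.1448


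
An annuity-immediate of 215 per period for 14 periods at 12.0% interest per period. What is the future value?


FV = PMT * ((1+i)^n - 1) / i
= 215 * ((1.12)^14 - 1) / 0.12
= 215 * (4.887112 - 1) / 0.12
= 6964.4095


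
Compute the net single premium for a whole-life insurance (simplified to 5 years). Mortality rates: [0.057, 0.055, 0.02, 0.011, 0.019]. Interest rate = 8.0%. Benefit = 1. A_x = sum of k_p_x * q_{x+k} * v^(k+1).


v = 0.925926
Year 0: k_p_x=1.0, q=0.057, term=0.052778
Year 1: k_p_x=0.943, q=0.055, term=0.044466
Year 2: k_p_x=0.891135, q=0.02, term=0.014148
Year 3: k_p_x=0.873312, q=0.011, term=0.007061
Year 4: k_p_x=0.863706, q=0.019, term=0.011169
A_x = 0.1296


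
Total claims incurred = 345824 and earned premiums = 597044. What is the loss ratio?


Loss ratio = claims / premiums
= 345824 / 597044
= 0.5792


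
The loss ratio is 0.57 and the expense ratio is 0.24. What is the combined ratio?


Combined ratio = loss ratio + expense ratio
= 0.57 + 0.24
= 0.81


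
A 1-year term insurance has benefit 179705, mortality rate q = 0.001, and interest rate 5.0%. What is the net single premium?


NSP = benefit * q * v
v = 1/(1+i) = 0.952381
NSP = 179705 * 0.001 * 0.952381
= 171.1476


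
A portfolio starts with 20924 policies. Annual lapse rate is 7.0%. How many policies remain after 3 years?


remaining = initial * (1 - lapse)^years
= 20924 * (1 - 0.07)^3
= 20924 * 0.804357
= 16830.3659


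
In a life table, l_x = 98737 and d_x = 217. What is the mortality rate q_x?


q_x = d_x / l_x
= 217 / 98737
= 0.0022


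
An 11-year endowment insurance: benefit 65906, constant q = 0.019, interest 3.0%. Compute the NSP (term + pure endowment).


Term component = 10605.7013
Pure endowment = 11_p_x * v^11 * benefit = 0.809765 * 0.722421 * 65906 = 38554.4546
NSP = 49160.1559


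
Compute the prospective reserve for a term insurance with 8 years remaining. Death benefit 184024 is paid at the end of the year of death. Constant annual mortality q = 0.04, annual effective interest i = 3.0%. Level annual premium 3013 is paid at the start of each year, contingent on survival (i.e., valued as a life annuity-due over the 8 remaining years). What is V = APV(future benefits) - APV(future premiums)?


v = 1/(1+i) = 0.970874
APV(future benefits) per unit = sum_{k=0}^{7} k_p_x * q * v^(k+1) = 0.246016
APV(future benefits) = 184024 * 0.246016 = 45272.891
Life annuity-due factor ä_{x:8} = sum_{k=0}^{7} k_p_x * v^k = 6.334918
APV(future premiums) = 3013 * 6.334918 = 19087.1078
V = 45272.891 - 19087.1078
= 26185.7831


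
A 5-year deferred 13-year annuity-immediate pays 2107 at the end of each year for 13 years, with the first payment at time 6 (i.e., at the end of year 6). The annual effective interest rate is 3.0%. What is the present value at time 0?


PV at time 5 of the 13-year annuity-immediate:
a_n = 2107 * (1-(1+0.03)^(-13))/0.03 = 22407.8509
Discount back 5 years to time 0:
PV = 22407.8509 * (1+0.03)^(-5)
= 22407.8509 * 0.862609
= 19329.209


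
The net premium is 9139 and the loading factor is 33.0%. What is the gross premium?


Gross = net * (1 + loading)
= 9139 * (1 + 0.33)
= 9139 * 1.33
= 12154.87


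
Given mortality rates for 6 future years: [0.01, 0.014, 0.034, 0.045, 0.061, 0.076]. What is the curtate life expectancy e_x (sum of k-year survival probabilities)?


e_x = sum_{k=1}^{n} k_p_x
k_p_x values:
  1_p_x = 0.99
  2_p_x = 0.97614
  3_p_x = 0.942951
  4_p_x = 0.900518
  5_p_x = 0.845587
  6_p_x = 0.781322
e_x = 5.4365


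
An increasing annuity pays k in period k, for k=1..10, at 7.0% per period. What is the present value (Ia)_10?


(Ia)_n = sum_{k=1}^{n} k * v^k, v = 1/(1+i)
v = 0.934579
Sum computed term by term:
(Ia)_10 = 34.7391


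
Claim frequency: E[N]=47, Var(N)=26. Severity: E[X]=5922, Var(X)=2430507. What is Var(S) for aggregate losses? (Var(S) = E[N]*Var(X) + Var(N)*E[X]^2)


Var(S) = E[N]*Var(X) + Var(N)*E[X]^2
= 47*2430507 + 26*5922^2
= 114233829 + 911822184
= 1.0261e+09


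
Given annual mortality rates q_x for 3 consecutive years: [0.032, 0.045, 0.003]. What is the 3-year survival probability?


p_k = 1 - q_k for each year
Survival = product of (1 - q_k)
= 0.968 * 0.955 * 0.997
= 0.9217


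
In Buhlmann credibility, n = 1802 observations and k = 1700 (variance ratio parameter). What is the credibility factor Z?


Z = n / (n + k)
= 1802 / (1802 + 1700)
= 1802 / 3502
= 0.5146


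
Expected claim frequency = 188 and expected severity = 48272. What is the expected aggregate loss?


E[S] = E[N] * E[X]
= 188 * 48272
= 9.0751e+06


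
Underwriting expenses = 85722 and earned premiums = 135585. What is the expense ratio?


Expense ratio = expenses / premiums
= 85722 / 135585
= 0.6322


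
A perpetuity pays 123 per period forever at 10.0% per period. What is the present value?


PV = PMT / i
= 123 / 0.1
= 1230.0


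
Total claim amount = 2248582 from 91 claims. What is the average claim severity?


severity = total / number
= 2248582 / 91
= 24709.6923


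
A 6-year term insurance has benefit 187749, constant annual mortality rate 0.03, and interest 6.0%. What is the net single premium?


NSP = benefit * sum_{k=0}^{n-1} k_p_x * q * v^(k+1)
With constant q=0.03, v=0.943396
Sum = 0.137596
NSP = 187749 * 0.137596
= 25833.4867


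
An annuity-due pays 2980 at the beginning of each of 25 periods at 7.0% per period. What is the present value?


PV_due = PMT * (1-(1+i)^(-n))/i * (1+i)
PV_immediate = 34727.6779
PV_due = 34727.6779 * 1.07
= 37158.6153


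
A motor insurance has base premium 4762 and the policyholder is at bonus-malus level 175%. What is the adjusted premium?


adjusted = base * BM_level / 100
= 4762 * 175 / 100
= 4762 * 1.75
= 8333.5


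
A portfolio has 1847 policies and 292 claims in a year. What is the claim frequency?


frequency = claims / policies
= 292 / 1847
= 0.1581


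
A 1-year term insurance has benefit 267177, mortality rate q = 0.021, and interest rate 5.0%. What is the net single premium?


NSP = benefit * q * v
v = 1/(1+i) = 0.952381
NSP = 267177 * 0.021 * 0.952381
= 5343.54


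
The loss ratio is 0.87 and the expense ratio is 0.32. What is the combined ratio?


Combined ratio = loss ratio + expense ratio
= 0.87 + 0.32
= 1.19


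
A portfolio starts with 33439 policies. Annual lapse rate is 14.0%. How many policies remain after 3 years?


remaining = initial * (1 - lapse)^years
= 33439 * (1 - 0.14)^3
= 33439 * 0.636056
= 21269.0766


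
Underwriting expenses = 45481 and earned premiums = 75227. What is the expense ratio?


Expense ratio = expenses / premiums
= 45481 / 75227
= 0.6046


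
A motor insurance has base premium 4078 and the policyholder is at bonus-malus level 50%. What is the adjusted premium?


adjusted = base * BM_level / 100
= 4078 * 50 / 100
= 4078 * 0.5
= 2039.0


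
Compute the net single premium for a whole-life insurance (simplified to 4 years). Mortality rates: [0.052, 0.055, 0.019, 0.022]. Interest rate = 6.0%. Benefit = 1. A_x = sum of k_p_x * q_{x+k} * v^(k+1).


v = 0.943396
Year 0: k_p_x=1.0, q=0.052, term=0.049057
Year 1: k_p_x=0.948, q=0.055, term=0.046404
Year 2: k_p_x=0.89586, q=0.019, term=0.014291
Year 3: k_p_x=0.878839, q=0.022, term=0.015315
A_x = 0.1251


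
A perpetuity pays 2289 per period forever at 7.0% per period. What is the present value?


PV = PMT / i
= 2289 / 0.07
= 32700.0


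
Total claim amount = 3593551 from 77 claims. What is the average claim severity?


severity = total / number
= 3593551 / 77
= 46669.4935


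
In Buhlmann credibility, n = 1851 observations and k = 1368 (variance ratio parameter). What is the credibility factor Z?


Z = n / (n + k)
= 1851 / (1851 + 1368)
= 1851 / 3219
= 0.575


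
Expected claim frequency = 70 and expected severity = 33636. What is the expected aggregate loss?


E[S] = E[N] * E[X]
= 70 * 33636
= 2.3545e+06


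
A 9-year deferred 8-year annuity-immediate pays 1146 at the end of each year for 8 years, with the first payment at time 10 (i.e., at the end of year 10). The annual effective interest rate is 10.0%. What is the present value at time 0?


PV at time 9 of the 8-year annuity-immediate:
a_n = 1146 * (1-(1+0.1)^(-8))/0.1 = 6113.8254
Discount back 9 years to time 0:
PV = 6113.8254 * (1+0.1)^(-9)
= 6113.8254 * 0.424098
= 2592.8588


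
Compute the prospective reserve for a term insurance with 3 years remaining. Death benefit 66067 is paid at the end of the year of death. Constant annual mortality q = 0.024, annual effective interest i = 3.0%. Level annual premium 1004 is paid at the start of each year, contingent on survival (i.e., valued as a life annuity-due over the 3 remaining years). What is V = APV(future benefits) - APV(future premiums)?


v = 1/(1+i) = 0.970874
APV(future benefits) per unit = sum_{k=0}^{2} k_p_x * q * v^(k+1) = 0.066302
APV(future benefits) = 66067 * 0.066302 = 4380.3838
Life annuity-due factor ä_{x:3} = sum_{k=0}^{2} k_p_x * v^k = 2.845467
APV(future premiums) = 1004 * 2.845467 = 2856.8489
V = 4380.3838 - 2856.8489
= 1523.5349


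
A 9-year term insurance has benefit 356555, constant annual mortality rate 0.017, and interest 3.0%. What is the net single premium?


NSP = benefit * sum_{k=0}^{n-1} k_p_x * q * v^(k+1)
With constant q=0.017, v=0.970874
Sum = 0.124129
NSP = 356555 * 0.124129
= 44258.7402


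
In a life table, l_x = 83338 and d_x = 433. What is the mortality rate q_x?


q_x = d_x / l_x
= 433 / 83338
= 0.0052


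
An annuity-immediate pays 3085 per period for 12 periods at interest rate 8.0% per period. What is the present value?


PV = PMT * (1 - (1+i)^(-n)) / i
= 3085 * (1 - (1+0.08)^(-12)) / 0.08
= 3085 * (1 - 0.397114) / 0.08
= 3085 * 7.536078
= 23248.8007


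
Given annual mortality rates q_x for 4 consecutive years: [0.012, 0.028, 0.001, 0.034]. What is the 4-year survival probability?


p_k = 1 - q_k for each year
Survival = product of (1 - q_k)
= 0.988 * 0.972 * 0.999 * 0.966
= 0.9268


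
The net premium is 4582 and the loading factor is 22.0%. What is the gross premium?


Gross = net * (1 + loading)
= 4582 * (1 + 0.22)
= 4582 * 1.22
= 5590.04


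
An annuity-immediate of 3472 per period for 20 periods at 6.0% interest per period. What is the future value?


FV = PMT * ((1+i)^n - 1) / i
= 3472 * ((1.06)^20 - 1) / 0.06
= 3472 * (3.207135 - 1) / 0.06
= 127719.5727


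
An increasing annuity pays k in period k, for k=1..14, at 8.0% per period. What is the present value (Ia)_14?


(Ia)_n = sum_{k=1}^{n} k * v^k, v = 1/(1+i)
v = 0.925926
Sum computed term by term:
(Ia)_14 = 51.7165


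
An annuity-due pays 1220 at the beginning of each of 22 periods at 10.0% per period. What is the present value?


PV_due = PMT * (1-(1+i)^(-n))/i * (1+i)
PV_immediate = 10701.2791
PV_due = 10701.2791 * 1.1
= 11771.407


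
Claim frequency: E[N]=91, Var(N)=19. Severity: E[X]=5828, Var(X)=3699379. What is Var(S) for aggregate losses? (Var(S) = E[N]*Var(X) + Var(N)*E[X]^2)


Var(S) = E[N]*Var(X) + Var(N)*E[X]^2
= 91*3699379 + 19*5828^2
= 336643489 + 645346096
= 9.8199e+08


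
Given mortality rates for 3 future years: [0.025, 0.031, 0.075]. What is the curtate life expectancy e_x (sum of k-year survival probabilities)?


e_x = sum_{k=1}^{n} k_p_x
k_p_x values:
  1_p_x = 0.975
  2_p_x = 0.944775
  3_p_x = 0.873917
e_x = 2.7937


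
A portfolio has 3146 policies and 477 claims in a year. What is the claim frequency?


frequency = claims / policies
= 477 / 3146
= 0.1516


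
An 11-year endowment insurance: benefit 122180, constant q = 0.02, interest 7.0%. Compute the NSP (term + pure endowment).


Term component = 16822.2394
Pure endowment = 11_p_x * v^11 * benefit = 0.800731 * 0.475093 * 122180 = 46479.9229
NSP = 63302.1622


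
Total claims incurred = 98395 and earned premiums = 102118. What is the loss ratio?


Loss ratio = claims / premiums
= 98395 / 102118
= 0.9635


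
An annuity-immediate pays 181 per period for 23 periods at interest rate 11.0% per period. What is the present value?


PV = PMT * (1 - (1+i)^(-n)) / i
= 181 * (1 - (1+0.11)^(-23)) / 0.11
= 181 * (1 - 0.090693) / 0.11
= 181 * 8.266432
= 1496.2241


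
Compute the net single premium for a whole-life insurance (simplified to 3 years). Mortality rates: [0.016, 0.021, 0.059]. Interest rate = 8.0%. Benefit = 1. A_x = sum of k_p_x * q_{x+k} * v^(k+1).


v = 0.925926
Year 0: k_p_x=1.0, q=0.016, term=0.014815
Year 1: k_p_x=0.984, q=0.021, term=0.017716
Year 2: k_p_x=0.963336, q=0.059, term=0.045119
A_x = 0.0776


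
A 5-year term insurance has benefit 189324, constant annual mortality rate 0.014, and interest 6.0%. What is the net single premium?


NSP = benefit * sum_{k=0}^{n-1} k_p_x * q * v^(k+1)
With constant q=0.014, v=0.943396
Sum = 0.057439
NSP = 189324 * 0.057439
= 10874.563


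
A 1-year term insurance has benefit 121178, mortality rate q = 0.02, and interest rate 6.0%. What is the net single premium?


NSP = benefit * q * v
v = 1/(1+i) = 0.943396
NSP = 121178 * 0.02 * 0.943396
= 2286.3774


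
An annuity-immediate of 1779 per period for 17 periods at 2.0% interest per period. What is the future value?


FV = PMT * ((1+i)^n - 1) / i
= 1779 * ((1.02)^17 - 1) / 0.02
= 1779 * (1.400241 - 1) / 0.02
= 35601.4742


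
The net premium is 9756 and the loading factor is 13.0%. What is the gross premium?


Gross = net * (1 + loading)
= 9756 * (1 + 0.13)
= 9756 * 1.13
= 11024.28


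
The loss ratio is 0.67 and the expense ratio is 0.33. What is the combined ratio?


Combined ratio = loss ratio + expense ratio
= 0.67 + 0.33
= 1.0


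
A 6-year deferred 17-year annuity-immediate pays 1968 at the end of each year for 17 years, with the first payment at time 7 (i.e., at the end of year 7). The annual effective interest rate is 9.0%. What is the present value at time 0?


PV at time 6 of the 17-year annuity-immediate:
a_n = 1968 * (1-(1+0.09)^(-17))/0.09 = 16813.8665
Discount back 6 years to time 0:
PV = 16813.8665 * (1+0.09)^(-6)
= 16813.8665 * 0.596267
= 10025.5593


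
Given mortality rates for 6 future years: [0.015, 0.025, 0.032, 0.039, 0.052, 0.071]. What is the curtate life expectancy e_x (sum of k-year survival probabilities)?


e_x = sum_{k=1}^{n} k_p_x
k_p_x values:
  1_p_x = 0.985
  2_p_x = 0.960375
  3_p_x = 0.929643
  4_p_x = 0.893387
  5_p_x = 0.846931
  6_p_x = 0.786799
e_x = 5.4021


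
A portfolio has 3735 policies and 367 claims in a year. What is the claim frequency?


frequency = claims / policies
= 367 / 3735
= 0.0983


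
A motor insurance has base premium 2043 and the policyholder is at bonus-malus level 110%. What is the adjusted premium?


adjusted = base * BM_level / 100
= 2043 * 110 / 100
= 2043 * 1.1
= 2247.3


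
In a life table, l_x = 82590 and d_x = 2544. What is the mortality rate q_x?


q_x = d_x / l_x
= 2544 / 82590
= 0.0308


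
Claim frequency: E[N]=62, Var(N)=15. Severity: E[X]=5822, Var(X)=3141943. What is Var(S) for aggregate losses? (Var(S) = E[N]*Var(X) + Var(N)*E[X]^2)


Var(S) = E[N]*Var(X) + Var(N)*E[X]^2
= 62*3141943 + 15*5822^2
= 194800466 + 508435260
= 7.0324e+08


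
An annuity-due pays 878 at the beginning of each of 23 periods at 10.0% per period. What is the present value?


PV_due = PMT * (1-(1+i)^(-n))/i * (1+i)
PV_immediate = 7799.4658
PV_due = 7799.4658 * 1.1
= 8579.4124


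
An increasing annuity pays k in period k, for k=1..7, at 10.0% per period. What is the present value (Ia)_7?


(Ia)_n = sum_{k=1}^{n} k * v^k, v = 1/(1+i)
v = 0.909091
Sum computed term by term:
(Ia)_7 = 17.6315


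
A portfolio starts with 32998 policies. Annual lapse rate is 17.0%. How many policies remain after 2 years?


remaining = initial * (1 - lapse)^years
= 32998 * (1 - 0.17)^2
= 32998 * 0.6889
= 22732.3222


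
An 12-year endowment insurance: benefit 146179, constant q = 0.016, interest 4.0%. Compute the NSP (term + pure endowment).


Term component = 20269.4089
Pure endowment = 12_p_x * v^12 * benefit = 0.824027 * 0.624597 * 146179 = 75236.069
NSP = 95505.4779


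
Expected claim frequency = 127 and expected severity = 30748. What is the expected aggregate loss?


E[S] = E[N] * E[X]
= 127 * 30748
= 3.9050e+06


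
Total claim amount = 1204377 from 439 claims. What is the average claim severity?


severity = total / number
= 1204377 / 439
= 2743.4556


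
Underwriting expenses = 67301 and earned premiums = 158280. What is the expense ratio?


Expense ratio = expenses / premiums
= 67301 / 158280
= 0.4252


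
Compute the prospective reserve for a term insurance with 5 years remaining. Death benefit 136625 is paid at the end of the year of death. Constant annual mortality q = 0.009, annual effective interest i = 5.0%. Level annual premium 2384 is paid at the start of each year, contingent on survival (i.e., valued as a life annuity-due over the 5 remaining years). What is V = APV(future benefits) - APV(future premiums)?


v = 1/(1+i) = 0.952381
APV(future benefits) per unit = sum_{k=0}^{4} k_p_x * q * v^(k+1) = 0.038304
APV(future benefits) = 136625 * 0.038304 = 5233.2744
Life annuity-due factor ä_{x:5} = sum_{k=0}^{4} k_p_x * v^k = 4.468792
APV(future premiums) = 2384 * 4.468792 = 10653.5997
V = 5233.2744 - 10653.5997
= -5420.3253


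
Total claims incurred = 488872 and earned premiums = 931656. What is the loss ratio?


Loss ratio = claims / premiums
= 488872 / 931656
= 0.5247


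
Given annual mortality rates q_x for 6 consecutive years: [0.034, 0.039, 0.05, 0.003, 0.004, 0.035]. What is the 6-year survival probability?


p_k = 1 - q_k for each year
Survival = product of (1 - q_k)
= 0.966 * 0.961 * 0.95 * 0.997 * 0.996 * 0.965
= 0.8451


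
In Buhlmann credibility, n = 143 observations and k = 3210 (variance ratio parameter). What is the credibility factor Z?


Z = n / (n + k)
= 143 / (143 + 3210)
= 143 / 3353
= 0.0426


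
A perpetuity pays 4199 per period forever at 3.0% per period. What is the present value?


PV = PMT / i
= 4199 / 0.03
= 139966.6667


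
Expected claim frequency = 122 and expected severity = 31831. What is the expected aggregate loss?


E[S] = E[N] * E[X]
= 122 * 31831
= 3.8834e+06


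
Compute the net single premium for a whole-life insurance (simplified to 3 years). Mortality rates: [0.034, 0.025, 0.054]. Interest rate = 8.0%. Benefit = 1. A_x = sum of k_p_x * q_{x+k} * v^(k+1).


v = 0.925926
Year 0: k_p_x=1.0, q=0.034, term=0.031481
Year 1: k_p_x=0.966, q=0.025, term=0.020705
Year 2: k_p_x=0.94185, q=0.054, term=0.040374
A_x = 0.0926


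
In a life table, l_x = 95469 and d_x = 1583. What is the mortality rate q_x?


q_x = d_x / l_x
= 1583 / 95469
= 0.0166


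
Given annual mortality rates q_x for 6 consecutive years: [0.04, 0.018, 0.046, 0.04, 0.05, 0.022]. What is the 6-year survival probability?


p_k = 1 - q_k for each year
Survival = product of (1 - q_k)
= 0.96 * 0.982 * 0.954 * 0.96 * 0.95 * 0.978
= 0.8022


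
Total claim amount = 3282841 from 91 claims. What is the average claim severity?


severity = total / number
= 3282841 / 91
= 36075.1758


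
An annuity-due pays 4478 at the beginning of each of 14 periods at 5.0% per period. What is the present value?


PV_due = PMT * (1-(1+i)^(-n))/i * (1+i)
PV_immediate = 44326.1141
PV_due = 44326.1141 * 1.05
= 46542.4198


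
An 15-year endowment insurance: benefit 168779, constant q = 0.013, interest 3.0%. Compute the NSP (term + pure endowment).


Term component = 24111.3431
Pure endowment = 15_p_x * v^15 * benefit = 0.821783 * 0.641862 * 168779 = 89026.096
NSP = 113137.4391


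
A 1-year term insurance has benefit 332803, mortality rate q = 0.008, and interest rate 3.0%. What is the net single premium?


NSP = benefit * q * v
v = 1/(1+i) = 0.970874
NSP = 332803 * 0.008 * 0.970874
= 2584.8777


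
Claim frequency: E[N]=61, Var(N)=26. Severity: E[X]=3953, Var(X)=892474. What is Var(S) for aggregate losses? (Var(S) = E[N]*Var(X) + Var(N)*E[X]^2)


Var(S) = E[N]*Var(X) + Var(N)*E[X]^2
= 61*892474 + 26*3953^2
= 54440914 + 406281434
= 4.6072e+08


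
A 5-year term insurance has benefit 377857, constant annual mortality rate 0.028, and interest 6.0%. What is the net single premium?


NSP = benefit * sum_{k=0}^{n-1} k_p_x * q * v^(k+1)
With constant q=0.028, v=0.943396
Sum = 0.111892
NSP = 377857 * 0.111892
= 42279.2536


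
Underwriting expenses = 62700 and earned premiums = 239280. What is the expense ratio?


Expense ratio = expenses / premiums
= 62700 / 239280
= 0.262


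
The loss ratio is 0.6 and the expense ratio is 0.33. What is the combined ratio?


Combined ratio = loss ratio + expense ratio
= 0.6 + 0.33
= 0.93


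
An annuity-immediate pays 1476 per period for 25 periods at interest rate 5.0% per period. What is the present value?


PV = PMT * (1 - (1+i)^(-n)) / i
= 1476 * (1 - (1+0.05)^(-25)) / 0.05
= 1476 * (1 - 0.295303) / 0.05
= 1476 * 14.093945
= 20802.6622


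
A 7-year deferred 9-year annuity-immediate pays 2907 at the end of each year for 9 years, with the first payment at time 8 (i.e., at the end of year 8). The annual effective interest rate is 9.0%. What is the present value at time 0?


PV at time 7 of the 9-year annuity-immediate:
a_n = 2907 * (1-(1+0.09)^(-9))/0.09 = 17428.1827
Discount back 7 years to time 0:
PV = 17428.1827 * (1+0.09)^(-7)
= 17428.1827 * 0.547034
= 9533.8128


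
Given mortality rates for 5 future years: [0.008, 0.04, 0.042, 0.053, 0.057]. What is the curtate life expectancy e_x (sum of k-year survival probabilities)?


e_x = sum_{k=1}^{n} k_p_x
k_p_x values:
  1_p_x = 0.992
  2_p_x = 0.95232
  3_p_x = 0.912323
  4_p_x = 0.863969
  5_p_x = 0.814723
e_x = 4.5353


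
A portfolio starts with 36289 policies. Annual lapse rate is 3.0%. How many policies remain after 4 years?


remaining = initial * (1 - lapse)^years
= 36289 * (1 - 0.03)^4
= 36289 * 0.885293
= 32126.3908


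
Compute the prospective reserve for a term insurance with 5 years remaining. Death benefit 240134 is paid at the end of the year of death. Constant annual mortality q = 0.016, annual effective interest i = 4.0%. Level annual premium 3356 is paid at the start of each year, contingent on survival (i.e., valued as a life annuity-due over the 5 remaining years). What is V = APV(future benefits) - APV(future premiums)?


v = 1/(1+i) = 0.961538
APV(future benefits) per unit = sum_{k=0}^{4} k_p_x * q * v^(k+1) = 0.069073
APV(future benefits) = 240134 * 0.069073 = 16586.8325
Life annuity-due factor ä_{x:5} = sum_{k=0}^{4} k_p_x * v^k = 4.48976
APV(future premiums) = 3356 * 4.48976 = 15067.6357
V = 16586.8325 - 15067.6357
= 1519.1968


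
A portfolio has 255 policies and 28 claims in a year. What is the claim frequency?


frequency = claims / policies
= 28 / 255
= 0.1098


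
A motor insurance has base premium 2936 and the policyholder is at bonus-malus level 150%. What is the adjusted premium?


adjusted = base * BM_level / 100
= 2936 * 150 / 100
= 2936 * 1.5
= 4404.0


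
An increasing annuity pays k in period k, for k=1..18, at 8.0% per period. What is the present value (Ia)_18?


(Ia)_n = sum_{k=1}^{n} k * v^k, v = 1/(1+i)
v = 0.925926
Sum computed term by term:
(Ia)_18 = 70.2144


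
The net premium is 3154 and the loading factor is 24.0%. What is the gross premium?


Gross = net * (1 + loading)
= 3154 * (1 + 0.24)
= 3154 * 1.24
= 3910.96


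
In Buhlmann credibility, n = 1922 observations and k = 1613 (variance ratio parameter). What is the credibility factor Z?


Z = n / (n + k)
= 1922 / (1922 + 1613)
= 1922 / 3535
= 0.5437


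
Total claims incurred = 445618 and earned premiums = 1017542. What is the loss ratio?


Loss ratio = claims / premiums
= 445618 / 1017542
= 0.4379
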